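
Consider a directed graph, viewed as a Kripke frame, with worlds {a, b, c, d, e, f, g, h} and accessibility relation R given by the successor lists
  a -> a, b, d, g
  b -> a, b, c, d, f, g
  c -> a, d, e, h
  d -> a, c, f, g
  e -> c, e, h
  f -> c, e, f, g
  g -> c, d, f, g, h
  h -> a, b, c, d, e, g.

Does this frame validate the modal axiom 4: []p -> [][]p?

No

The schema 4 characterises exactly the transitive frames.
Transitive: no — a R b and b R c, but not a R c.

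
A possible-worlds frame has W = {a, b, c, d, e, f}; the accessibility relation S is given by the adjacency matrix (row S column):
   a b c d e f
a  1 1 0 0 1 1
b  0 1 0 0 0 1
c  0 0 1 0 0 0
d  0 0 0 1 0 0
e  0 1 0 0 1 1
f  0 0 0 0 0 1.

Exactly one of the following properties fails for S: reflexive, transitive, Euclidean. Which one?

Reflexive: yes — every world is S-related to itself.
Transitive: yes — every two-step S-path is closed by a direct edge.
Euclidean: no — a S b and a S e, but not b S e.
Only Euclidean fails.

Euclidean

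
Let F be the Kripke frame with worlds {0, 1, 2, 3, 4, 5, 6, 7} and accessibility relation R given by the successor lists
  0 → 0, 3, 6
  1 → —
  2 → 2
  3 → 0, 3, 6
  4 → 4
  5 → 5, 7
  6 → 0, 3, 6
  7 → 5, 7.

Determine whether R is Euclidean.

Yes

Euclidean: yes — any two successors of a common world are R-related.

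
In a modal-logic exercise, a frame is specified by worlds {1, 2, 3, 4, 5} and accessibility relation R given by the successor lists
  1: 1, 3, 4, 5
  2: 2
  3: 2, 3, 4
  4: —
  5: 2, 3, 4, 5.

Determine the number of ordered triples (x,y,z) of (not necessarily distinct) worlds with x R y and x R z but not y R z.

20

Enumerating: (1,3,1), (1,3,5), (1,4,1), (1,4,3), (1,4,4), (1,4,5), (1,5,1), (3,2,3), (3,2,4), (3,4,2), (3,4,3), (3,4,4), … and 8 more.
Total: 20.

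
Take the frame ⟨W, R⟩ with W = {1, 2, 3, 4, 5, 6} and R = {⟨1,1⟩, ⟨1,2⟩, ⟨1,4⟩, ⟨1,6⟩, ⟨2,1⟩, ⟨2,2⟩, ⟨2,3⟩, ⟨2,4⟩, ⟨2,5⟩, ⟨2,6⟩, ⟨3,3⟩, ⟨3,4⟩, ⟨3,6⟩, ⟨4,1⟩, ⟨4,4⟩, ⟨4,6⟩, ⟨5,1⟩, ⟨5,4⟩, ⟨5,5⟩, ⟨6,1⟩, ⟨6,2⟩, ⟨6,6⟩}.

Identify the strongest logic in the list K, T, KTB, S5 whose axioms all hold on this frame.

T

Reflexive (axiom T): yes — every world is R-related to itself.
Symmetric (axiom B): no — 2 R 3 but not 3 R 2.
Euclidean (axiom 5): no — 1 R 4 and 1 R 2, but not 4 R 2.
So F validates K, T; KTB would additionally require R to be symmetric. The strongest is T.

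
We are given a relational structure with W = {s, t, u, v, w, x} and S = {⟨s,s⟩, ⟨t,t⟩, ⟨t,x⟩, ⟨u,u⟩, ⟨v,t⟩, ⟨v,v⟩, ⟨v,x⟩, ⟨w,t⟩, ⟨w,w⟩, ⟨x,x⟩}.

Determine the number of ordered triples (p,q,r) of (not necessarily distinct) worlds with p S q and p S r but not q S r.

5

Enumerating: (t,x,t), (v,t,v), (v,x,t), (v,x,v), (w,t,w).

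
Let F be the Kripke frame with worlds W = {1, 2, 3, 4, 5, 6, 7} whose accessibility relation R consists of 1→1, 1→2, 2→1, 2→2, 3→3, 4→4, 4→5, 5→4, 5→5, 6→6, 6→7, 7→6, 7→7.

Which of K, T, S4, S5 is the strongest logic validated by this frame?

Reflexive (axiom T): yes — every world is R-related to itself.
Transitive (axiom 4): yes — every two-step R-path is closed by a direct edge.
Euclidean (axiom 5): yes — any two successors of a common world are R-related.
So F validates K, T, S4, S5. The strongest is S5.

S5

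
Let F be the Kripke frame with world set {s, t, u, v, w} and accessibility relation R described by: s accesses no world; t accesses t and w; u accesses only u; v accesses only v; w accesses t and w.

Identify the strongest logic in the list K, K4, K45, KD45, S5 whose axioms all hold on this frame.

Transitive (axiom 4): yes — every two-step R-path is closed by a direct edge.
Euclidean (axiom 5): yes — any two successors of a common world are R-related.
Serial (axiom D): no — s has no R-successor.
Reflexive (axiom T): no — s is not related to itself.
So F validates K, K4, K45; KD45 would additionally require R to be serial. The strongest is K45.

K45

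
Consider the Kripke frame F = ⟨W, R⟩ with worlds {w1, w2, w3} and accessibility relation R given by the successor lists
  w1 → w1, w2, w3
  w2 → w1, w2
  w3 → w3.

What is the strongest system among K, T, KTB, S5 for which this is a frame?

T

Reflexive (axiom T): yes — every world is R-related to itself.
Symmetric (axiom B): no — w1 R w3 but not w3 R w1.
Euclidean (axiom 5): no — w1 R w2 and w1 R w3, but not w2 R w3.
So F validates K, T; KTB would additionally require R to be symmetric. The strongest is T.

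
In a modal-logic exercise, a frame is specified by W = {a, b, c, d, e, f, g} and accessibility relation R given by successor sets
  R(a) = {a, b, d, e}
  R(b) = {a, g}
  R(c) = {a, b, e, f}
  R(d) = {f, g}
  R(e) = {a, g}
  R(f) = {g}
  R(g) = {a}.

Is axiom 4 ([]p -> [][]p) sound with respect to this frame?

No

Axiom 4 corresponds to the accessibility relation being transitive.
Transitive: no — a R b and b R g, but not a R g.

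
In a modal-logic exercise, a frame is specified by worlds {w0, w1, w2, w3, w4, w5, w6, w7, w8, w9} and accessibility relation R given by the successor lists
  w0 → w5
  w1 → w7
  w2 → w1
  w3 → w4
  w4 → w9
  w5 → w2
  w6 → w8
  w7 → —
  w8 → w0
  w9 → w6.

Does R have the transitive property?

No

Transitive: no — w0 R w5 and w5 R w2, but not w0 R w2.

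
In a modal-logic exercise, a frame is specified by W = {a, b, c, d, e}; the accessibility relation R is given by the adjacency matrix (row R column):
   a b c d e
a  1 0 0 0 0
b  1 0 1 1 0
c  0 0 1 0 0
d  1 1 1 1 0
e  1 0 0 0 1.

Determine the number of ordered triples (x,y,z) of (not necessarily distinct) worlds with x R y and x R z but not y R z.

12

Enumerating: (b,a,c), (b,a,d), (b,c,a), (b,c,d), (d,a,b), (d,a,c), (d,a,d), (d,b,b), (d,c,a), (d,c,b), (d,c,d), (e,a,e).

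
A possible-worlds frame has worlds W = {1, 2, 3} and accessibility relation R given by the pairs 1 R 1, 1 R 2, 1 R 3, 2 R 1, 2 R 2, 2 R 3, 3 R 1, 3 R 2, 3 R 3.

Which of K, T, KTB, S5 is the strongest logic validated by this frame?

Reflexive (axiom T): yes — every world is R-related to itself.
Symmetric (axiom B): yes — every pair in R has its reverse in R.
Euclidean (axiom 5): yes — any two successors of a common world are R-related.
So F validates K, T, KTB, S5. The strongest is S5.

S5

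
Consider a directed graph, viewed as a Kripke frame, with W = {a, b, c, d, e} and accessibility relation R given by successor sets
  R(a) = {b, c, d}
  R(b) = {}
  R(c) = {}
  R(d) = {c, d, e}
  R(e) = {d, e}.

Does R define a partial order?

Reflexive: no — a is not related to itself.
Transitive: no — a R d and d R e, but not a R e.
Antisymmetric: no — d R e and e R d with d ≠ e.
So R is not a partial order.

No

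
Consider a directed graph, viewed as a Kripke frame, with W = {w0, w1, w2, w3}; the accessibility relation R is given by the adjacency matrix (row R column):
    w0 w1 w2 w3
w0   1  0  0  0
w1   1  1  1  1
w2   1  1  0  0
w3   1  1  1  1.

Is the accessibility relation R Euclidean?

Euclidean: no — w1 R w0 and w1 R w2, but not w0 R w2.

No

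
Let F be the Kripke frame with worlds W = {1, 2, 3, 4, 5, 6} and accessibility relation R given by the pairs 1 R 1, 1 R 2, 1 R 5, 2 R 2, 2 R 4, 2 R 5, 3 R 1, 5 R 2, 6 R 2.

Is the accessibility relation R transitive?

No

Transitive: no — 1 R 2 and 2 R 4, but not 1 R 4.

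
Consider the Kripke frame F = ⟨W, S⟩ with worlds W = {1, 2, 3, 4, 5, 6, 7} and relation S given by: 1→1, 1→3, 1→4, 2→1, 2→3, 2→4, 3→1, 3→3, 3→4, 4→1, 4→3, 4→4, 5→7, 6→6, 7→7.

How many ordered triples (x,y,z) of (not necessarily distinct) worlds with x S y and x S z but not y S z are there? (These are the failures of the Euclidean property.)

0

S is Euclidean; there are no such tuples.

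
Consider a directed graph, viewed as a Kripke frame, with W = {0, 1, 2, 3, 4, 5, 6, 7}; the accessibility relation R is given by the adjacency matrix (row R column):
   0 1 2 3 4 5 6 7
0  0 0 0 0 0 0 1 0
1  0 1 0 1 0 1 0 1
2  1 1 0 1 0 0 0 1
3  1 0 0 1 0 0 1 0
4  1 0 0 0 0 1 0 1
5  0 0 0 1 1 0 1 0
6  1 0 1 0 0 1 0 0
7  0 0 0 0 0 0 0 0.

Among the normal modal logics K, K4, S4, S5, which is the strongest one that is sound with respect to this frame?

Transitive (axiom 4): no — 0 R 6 and 6 R 2, but not 0 R 2.
Reflexive (axiom T): no — 0 is not related to itself.
Euclidean (axiom 5): no — 1 R 3 and 1 R 5, but not 3 R 5.
So F validates K; K4 would additionally require R to be transitive. The strongest is K.

K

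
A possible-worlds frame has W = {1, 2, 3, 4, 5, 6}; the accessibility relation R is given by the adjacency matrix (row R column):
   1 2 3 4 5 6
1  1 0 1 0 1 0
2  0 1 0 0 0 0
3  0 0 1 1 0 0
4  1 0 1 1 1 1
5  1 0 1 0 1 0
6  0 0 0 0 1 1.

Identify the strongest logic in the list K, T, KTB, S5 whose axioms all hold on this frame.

T

Reflexive (axiom T): yes — every world is R-related to itself.
Symmetric (axiom B): no — 1 R 3 but not 3 R 1.
Euclidean (axiom 5): no — 1 R 3 and 1 R 5, but not 3 R 5.
So F validates K, T; KTB would additionally require R to be symmetric. The strongest is T.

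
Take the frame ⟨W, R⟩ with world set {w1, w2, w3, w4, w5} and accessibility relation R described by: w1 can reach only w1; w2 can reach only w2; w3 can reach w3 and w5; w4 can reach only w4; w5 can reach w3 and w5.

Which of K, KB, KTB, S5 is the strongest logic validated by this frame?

S5

Symmetric (axiom B): yes — every pair in R has its reverse in R.
Reflexive (axiom T): yes — every world is R-related to itself.
Euclidean (axiom 5): yes — any two successors of a common world are R-related.
So F validates K, KB, KTB, S5. The strongest is S5.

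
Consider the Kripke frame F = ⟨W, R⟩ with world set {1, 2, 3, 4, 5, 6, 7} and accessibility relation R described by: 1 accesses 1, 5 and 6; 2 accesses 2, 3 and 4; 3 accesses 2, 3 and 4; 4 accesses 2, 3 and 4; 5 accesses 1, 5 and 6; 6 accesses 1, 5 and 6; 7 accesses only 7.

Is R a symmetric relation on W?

Yes

Symmetric: yes — every pair in R has its reverse in R.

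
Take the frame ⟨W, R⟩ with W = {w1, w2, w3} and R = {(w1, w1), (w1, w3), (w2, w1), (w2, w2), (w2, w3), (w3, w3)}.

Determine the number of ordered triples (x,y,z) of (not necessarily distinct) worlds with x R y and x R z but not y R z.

Enumerating: (w1,w3,w1), (w2,w1,w2), (w2,w3,w1), (w2,w3,w2).

4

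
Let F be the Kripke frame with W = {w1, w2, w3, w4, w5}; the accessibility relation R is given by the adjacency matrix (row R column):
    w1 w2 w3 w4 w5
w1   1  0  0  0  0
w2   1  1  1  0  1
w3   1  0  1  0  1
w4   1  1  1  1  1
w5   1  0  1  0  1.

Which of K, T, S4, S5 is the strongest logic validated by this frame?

S4

Reflexive (axiom T): yes — every world is R-related to itself.
Transitive (axiom 4): yes — every two-step R-path is closed by a direct edge.
Euclidean (axiom 5): no — w2 R w1 and w2 R w3, but not w1 R w3.
So F validates K, T, S4; S5 would additionally require R to be Euclidean. The strongest is S4.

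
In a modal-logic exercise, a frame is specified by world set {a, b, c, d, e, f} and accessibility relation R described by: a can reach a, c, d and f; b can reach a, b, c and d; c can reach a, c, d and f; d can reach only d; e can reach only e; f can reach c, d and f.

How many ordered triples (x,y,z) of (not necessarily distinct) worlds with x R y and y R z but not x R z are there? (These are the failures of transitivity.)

Enumerating: (b,a,f), (b,c,f), (f,c,a).

3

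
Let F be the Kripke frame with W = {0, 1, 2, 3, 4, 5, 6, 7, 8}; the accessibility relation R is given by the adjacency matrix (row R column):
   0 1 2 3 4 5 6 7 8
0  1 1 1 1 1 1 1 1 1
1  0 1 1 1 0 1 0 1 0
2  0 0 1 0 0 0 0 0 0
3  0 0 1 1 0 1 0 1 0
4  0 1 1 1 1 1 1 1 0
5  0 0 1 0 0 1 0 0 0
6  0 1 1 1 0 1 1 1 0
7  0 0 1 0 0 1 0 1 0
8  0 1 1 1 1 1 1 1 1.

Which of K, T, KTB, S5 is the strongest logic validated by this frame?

Reflexive (axiom T): yes — every world is R-related to itself.
Symmetric (axiom B): no — 0 R 1 but not 1 R 0.
Euclidean (axiom 5): no — 0 R 1 and 0 R 4, but not 1 R 4.
So F validates K, T; KTB would additionally require R to be symmetric. The strongest is T.

T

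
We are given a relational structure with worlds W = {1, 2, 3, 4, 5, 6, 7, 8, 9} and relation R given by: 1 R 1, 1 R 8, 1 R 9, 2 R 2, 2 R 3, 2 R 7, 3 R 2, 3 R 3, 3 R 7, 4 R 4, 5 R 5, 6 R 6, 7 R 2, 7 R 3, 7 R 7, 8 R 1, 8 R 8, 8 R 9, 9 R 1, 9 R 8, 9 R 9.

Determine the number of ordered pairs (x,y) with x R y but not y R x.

R is symmetric; there are no such tuples.

0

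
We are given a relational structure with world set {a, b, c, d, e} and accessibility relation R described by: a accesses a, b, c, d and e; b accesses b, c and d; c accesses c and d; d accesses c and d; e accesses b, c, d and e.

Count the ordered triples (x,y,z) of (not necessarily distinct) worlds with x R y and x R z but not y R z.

16

Enumerating: (a,b,a), (a,b,e), (a,c,a), (a,c,b), (a,c,e), (a,d,a), (a,d,b), (a,d,e), (a,e,a), (b,c,b), (b,d,b), (e,b,e), (e,c,b), (e,c,e), (e,d,b), (e,d,e).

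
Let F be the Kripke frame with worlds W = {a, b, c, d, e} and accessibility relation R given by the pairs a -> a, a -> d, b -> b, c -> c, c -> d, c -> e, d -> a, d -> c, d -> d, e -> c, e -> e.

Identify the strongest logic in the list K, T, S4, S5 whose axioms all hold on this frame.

Reflexive (axiom T): yes — every world is R-related to itself.
Transitive (axiom 4): no — a R d and d R c, but not a R c.
Euclidean (axiom 5): no — c R d and c R e, but not d R e.
So F validates K, T; S4 would additionally require R to be transitive. The strongest is T.

T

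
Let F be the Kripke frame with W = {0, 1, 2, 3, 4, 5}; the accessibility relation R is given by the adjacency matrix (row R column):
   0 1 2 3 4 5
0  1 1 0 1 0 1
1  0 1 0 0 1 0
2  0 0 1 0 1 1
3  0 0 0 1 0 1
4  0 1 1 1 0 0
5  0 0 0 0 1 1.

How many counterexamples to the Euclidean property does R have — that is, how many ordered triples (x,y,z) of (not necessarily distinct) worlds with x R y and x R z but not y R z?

Enumerating: (0,1,0), (0,1,3), (0,1,5), (0,3,0), (0,3,1), (0,5,0), (0,5,1), (0,5,3), (1,4,4), (2,4,4), (2,4,5), (2,5,2), … and 9 more.
Total: 21.

21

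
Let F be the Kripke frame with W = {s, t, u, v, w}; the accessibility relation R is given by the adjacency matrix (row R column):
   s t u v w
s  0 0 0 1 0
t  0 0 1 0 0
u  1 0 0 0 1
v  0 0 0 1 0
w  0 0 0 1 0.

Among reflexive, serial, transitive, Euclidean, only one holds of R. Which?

Reflexive: no — s is not related to itself.
Serial: yes — every world has a successor (e.g. s R v).
Transitive: no — t R u and u R s, but not t R s.
Euclidean: no — u R s and u R w, but not s R w.
Only serial holds.

serial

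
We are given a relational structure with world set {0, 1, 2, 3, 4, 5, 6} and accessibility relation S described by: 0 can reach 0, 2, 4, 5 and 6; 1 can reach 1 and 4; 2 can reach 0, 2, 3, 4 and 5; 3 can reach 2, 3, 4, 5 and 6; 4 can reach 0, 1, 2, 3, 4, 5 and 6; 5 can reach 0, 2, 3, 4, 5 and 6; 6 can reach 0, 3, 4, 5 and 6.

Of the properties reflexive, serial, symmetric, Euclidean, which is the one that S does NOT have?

Reflexive: yes — every world is S-related to itself.
Serial: yes — every world has a successor (e.g. 0 S 0).
Symmetric: yes — every pair in S has its reverse in S.
Euclidean: no — 0 S 2 and 0 S 6, but not 2 S 6.
Only Euclidean fails.

Euclidean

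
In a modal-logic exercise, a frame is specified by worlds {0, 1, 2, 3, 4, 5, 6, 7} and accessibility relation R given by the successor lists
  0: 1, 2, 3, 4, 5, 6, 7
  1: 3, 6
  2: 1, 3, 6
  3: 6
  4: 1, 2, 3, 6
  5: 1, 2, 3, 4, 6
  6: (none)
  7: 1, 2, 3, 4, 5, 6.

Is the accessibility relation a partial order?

No

Reflexive: no — 0 is not related to itself.
Transitive: yes — every two-step R-path is closed by a direct edge.
Antisymmetric: yes — no distinct pair is related both ways.
So R is not a partial order.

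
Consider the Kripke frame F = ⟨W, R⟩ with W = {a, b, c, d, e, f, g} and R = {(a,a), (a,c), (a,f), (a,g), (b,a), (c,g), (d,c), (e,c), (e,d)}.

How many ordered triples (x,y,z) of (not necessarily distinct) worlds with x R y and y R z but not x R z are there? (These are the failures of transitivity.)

Enumerating: (b,a,c), (b,a,f), (b,a,g), (d,c,g), (e,c,g).

5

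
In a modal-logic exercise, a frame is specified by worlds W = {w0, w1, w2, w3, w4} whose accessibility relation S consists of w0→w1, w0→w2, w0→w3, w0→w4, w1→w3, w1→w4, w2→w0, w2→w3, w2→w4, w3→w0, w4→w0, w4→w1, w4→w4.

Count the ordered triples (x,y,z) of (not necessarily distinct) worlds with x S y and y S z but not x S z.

Enumerating: (w0,w2,w0), (w0,w3,w0), (w0,w4,w0), (w1,w3,w0), (w1,w4,w0), (w1,w4,w1), (w2,w0,w1), (w2,w0,w2), (w2,w4,w1), (w3,w0,w1), (w3,w0,w2), (w3,w0,w3), (w3,w0,w4), (w4,w0,w2), (w4,w0,w3), (w4,w1,w3).

16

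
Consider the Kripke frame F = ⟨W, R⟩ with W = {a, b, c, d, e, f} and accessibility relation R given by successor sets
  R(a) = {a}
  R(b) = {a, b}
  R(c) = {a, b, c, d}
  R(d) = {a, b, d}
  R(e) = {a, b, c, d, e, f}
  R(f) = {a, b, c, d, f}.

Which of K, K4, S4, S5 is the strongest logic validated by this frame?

S4

Transitive (axiom 4): yes — every two-step R-path is closed by a direct edge.
Reflexive (axiom T): yes — every world is R-related to itself.
Euclidean (axiom 5): no — c R a and c R b, but not a R b.
So F validates K, K4, S4; S5 would additionally require R to be Euclidean. The strongest is S4.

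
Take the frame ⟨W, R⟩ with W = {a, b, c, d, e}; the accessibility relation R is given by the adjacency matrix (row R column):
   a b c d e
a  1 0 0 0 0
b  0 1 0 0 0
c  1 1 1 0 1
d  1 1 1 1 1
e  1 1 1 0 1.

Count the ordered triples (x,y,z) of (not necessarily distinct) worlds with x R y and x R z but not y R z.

22

Enumerating: (c,a,b), (c,a,c), (c,a,e), (c,b,a), (c,b,c), (c,b,e), (d,a,b), (d,a,c), (d,a,d), (d,a,e), (d,b,a), (d,b,c), … and 10 more.
Total: 22.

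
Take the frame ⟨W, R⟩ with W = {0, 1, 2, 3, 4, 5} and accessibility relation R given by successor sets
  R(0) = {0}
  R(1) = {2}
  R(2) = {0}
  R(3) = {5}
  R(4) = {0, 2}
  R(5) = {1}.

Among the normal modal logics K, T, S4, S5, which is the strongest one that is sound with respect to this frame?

K

Reflexive (axiom T): no — 1 is not related to itself.
Transitive (axiom 4): no — 1 R 2 and 2 R 0, but not 1 R 0.
Euclidean (axiom 5): no — 4 R 0 and 4 R 2, but not 0 R 2.
So F validates K; T would additionally require R to be reflexive. The strongest is K.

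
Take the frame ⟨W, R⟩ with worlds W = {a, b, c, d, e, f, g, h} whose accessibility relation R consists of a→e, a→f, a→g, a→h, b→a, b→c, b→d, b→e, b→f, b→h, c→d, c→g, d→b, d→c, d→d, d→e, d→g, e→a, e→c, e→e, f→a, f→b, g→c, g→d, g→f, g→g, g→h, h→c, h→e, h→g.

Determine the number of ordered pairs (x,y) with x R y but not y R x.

11

Enumerating: (a,g), (a,h), (b,a), (b,c), (b,e), (b,h), (d,e), (e,c), (g,f), (h,c), (h,e).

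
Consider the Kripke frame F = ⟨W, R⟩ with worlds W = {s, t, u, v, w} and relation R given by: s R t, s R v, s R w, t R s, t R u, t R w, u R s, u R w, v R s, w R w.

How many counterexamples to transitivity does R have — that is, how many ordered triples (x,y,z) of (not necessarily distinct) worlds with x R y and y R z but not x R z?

10

Enumerating: (s,t,s), (s,t,u), (s,v,s), (t,s,t), (t,s,v), (u,s,t), (u,s,v), (v,s,t), (v,s,v), (v,s,w).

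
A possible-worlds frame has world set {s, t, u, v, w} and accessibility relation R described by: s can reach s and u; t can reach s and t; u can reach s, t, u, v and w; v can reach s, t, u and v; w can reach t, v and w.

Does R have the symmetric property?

No

Symmetric: no — t R s but not s R t.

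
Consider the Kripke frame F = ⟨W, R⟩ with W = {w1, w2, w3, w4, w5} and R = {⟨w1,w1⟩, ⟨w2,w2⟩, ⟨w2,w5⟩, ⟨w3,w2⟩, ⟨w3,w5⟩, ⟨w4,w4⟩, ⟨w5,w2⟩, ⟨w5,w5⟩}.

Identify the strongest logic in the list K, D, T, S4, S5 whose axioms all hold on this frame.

Serial (axiom D): yes — every world has a successor (e.g. w1 R w1).
Reflexive (axiom T): no — w3 is not related to itself.
Transitive (axiom 4): yes — every two-step R-path is closed by a direct edge.
Euclidean (axiom 5): yes — any two successors of a common world are R-related.
So F validates K, D; T would additionally require R to be reflexive. The strongest is D.

D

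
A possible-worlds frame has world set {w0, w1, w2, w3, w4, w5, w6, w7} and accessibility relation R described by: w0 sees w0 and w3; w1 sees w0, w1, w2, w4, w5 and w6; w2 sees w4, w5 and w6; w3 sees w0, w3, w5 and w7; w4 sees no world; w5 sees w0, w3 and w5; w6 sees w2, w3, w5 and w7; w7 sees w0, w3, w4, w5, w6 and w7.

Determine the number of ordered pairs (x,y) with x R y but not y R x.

13

Enumerating: (w1,w0), (w1,w2), (w1,w4), (w1,w5), (w1,w6), (w2,w4), (w2,w5), (w5,w0), (w6,w3), (w6,w5), (w7,w0), (w7,w4), (w7,w5).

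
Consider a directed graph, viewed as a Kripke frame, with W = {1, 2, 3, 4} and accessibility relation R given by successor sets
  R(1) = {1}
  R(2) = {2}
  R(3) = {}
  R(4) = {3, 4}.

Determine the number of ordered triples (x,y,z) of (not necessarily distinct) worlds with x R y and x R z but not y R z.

2

Enumerating: (4,3,3), (4,3,4).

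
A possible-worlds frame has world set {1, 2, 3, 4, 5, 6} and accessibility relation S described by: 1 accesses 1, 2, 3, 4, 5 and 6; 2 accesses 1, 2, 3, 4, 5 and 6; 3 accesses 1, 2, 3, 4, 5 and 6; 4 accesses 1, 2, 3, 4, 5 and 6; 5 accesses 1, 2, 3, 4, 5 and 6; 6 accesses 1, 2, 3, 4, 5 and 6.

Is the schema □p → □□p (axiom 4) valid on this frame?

Yes

The schema 4 characterises exactly the transitive frames.
Transitive: yes — every two-step S-path is closed by a direct edge.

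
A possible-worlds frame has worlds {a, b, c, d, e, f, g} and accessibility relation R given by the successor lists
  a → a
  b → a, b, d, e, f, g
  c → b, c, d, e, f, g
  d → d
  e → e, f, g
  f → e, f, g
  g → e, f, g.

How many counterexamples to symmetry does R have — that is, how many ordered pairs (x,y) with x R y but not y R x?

Enumerating: (b,a), (b,d), (b,e), (b,f), (b,g), (c,b), (c,d), (c,e), (c,f), (c,g).

10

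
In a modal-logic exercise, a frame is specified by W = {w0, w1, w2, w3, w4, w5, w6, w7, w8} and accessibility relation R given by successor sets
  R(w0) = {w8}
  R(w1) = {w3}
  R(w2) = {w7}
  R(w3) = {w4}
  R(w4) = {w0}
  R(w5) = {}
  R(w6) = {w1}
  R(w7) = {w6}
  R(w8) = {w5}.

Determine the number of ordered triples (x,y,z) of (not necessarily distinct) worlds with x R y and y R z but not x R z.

7

Enumerating: (w0,w8,w5), (w1,w3,w4), (w2,w7,w6), (w3,w4,w0), (w4,w0,w8), (w6,w1,w3), (w7,w6,w1).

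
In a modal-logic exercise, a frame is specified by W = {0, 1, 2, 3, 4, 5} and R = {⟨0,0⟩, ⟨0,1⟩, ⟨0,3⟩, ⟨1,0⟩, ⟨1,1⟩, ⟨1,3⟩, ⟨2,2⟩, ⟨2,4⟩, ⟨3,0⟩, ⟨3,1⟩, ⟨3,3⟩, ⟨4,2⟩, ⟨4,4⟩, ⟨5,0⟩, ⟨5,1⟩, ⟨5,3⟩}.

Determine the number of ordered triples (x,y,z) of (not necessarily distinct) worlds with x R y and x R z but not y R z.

R is Euclidean; there are no such tuples.

0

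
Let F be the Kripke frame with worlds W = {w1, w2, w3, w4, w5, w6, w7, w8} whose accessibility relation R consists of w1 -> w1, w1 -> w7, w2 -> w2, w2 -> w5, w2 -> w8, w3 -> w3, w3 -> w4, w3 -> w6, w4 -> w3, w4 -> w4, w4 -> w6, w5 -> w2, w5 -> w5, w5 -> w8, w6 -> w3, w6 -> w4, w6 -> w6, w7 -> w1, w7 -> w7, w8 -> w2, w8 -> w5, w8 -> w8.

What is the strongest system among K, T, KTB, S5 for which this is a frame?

Reflexive (axiom T): yes — every world is R-related to itself.
Symmetric (axiom B): yes — every pair in R has its reverse in R.
Euclidean (axiom 5): yes — any two successors of a common world are R-related.
So F validates K, T, KTB, S5. The strongest is S5.

S5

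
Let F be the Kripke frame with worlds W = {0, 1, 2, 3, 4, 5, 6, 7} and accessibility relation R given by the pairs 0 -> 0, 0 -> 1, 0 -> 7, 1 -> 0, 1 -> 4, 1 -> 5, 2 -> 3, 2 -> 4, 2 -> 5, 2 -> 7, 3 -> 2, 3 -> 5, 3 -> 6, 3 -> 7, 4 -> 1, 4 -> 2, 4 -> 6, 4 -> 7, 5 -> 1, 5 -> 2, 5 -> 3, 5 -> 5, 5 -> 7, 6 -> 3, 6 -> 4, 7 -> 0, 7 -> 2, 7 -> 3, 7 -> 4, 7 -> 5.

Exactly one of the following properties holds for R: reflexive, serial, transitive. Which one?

Reflexive: no — 1 is not related to itself.
Serial: yes — every world has a successor (e.g. 0 R 0).
Transitive: no — 0 R 1 and 1 R 4, but not 0 R 4.
Only serial holds.

serial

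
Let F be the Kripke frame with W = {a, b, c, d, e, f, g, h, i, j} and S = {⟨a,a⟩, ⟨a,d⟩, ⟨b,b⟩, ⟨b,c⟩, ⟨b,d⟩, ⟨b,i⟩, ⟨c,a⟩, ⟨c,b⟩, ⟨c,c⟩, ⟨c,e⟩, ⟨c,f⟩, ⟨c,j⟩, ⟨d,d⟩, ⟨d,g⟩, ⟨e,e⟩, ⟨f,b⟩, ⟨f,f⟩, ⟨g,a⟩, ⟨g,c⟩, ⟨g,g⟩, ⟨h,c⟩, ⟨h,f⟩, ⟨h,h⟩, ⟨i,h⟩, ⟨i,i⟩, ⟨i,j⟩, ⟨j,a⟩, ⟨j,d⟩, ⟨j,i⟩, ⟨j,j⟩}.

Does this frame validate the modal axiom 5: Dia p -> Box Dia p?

No

Axiom 5 corresponds to the accessibility relation being Euclidean.
Euclidean: no — b S c and b S d, but not c S d.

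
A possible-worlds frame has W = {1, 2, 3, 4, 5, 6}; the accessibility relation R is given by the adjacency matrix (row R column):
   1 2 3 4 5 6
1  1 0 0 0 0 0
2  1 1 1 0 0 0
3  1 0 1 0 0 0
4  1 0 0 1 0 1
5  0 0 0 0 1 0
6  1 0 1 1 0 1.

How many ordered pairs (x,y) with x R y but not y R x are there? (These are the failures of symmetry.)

Enumerating: (2,1), (2,3), (3,1), (4,1), (6,1), (6,3).

6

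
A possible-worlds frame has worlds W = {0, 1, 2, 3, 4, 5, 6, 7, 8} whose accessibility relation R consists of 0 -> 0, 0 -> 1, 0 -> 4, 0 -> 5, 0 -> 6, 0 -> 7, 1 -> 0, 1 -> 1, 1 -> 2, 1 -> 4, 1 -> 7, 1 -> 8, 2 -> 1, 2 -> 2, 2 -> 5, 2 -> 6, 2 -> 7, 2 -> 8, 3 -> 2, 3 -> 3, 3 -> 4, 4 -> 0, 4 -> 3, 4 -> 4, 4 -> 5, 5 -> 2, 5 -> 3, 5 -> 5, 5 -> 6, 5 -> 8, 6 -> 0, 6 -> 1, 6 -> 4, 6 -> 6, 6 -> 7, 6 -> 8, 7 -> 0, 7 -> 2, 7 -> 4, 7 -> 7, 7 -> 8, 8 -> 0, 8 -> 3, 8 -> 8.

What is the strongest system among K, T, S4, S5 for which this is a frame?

Reflexive (axiom T): yes — every world is R-related to itself.
Transitive (axiom 4): no — 0 R 1 and 1 R 2, but not 0 R 2.
Euclidean (axiom 5): no — 0 R 1 and 0 R 5, but not 1 R 5.
So F validates K, T; S4 would additionally require R to be transitive. The strongest is T.

T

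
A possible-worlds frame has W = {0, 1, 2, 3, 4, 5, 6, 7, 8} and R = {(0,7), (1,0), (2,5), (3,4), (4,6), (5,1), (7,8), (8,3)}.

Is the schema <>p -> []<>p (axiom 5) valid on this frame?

The schema 5 characterises exactly the Euclidean frames.
Euclidean: no — 0 R 7 and 0 R 7, but not 7 R 7.

No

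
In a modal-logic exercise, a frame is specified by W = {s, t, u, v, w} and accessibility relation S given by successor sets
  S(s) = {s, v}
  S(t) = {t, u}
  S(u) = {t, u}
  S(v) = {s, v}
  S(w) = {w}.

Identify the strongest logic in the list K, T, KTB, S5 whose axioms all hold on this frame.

Reflexive (axiom T): yes — every world is S-related to itself.
Symmetric (axiom B): yes — every pair in S has its reverse in S.
Euclidean (axiom 5): yes — any two successors of a common world are S-related.
So F validates K, T, KTB, S5. The strongest is S5.

S5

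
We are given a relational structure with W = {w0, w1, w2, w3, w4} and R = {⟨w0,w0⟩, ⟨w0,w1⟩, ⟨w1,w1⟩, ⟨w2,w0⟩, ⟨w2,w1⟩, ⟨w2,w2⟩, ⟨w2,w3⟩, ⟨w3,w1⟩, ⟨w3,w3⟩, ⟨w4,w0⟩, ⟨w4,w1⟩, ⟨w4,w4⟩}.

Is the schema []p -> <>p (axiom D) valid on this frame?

By correspondence theory, D is valid on a frame iff R is serial.
Serial: yes — every world has a successor (e.g. w0 R w0).

Yes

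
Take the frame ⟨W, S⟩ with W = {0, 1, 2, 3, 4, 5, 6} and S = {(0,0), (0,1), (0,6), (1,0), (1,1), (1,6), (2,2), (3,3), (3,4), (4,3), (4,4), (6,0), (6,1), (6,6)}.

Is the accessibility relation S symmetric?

Symmetric: yes — every pair in S has its reverse in S.

Yes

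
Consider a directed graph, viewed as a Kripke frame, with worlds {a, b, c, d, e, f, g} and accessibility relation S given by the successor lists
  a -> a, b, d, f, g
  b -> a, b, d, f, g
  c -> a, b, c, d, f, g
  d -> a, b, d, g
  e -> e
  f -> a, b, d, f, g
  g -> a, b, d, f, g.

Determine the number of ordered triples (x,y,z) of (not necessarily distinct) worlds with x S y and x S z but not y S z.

Enumerating: (a,d,f), (b,d,f), (c,a,c), (c,b,c), (c,d,c), (c,d,f), (c,f,c), (c,g,c), (f,d,f), (g,d,f).

10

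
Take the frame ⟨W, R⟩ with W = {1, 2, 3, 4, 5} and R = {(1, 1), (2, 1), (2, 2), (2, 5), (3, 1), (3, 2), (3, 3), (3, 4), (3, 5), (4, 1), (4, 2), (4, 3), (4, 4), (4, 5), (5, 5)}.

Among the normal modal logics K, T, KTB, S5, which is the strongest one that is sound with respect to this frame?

T

Reflexive (axiom T): yes — every world is R-related to itself.
Symmetric (axiom B): no — 2 R 1 but not 1 R 2.
Euclidean (axiom 5): no — 2 R 1 and 2 R 5, but not 1 R 5.
So F validates K, T; KTB would additionally require R to be symmetric. The strongest is T.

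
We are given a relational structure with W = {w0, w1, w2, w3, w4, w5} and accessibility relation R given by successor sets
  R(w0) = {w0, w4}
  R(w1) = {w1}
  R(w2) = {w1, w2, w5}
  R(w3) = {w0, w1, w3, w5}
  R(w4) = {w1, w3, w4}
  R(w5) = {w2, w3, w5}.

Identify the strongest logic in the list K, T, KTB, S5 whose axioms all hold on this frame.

T

Reflexive (axiom T): yes — every world is R-related to itself.
Symmetric (axiom B): no — w0 R w4 but not w4 R w0.
Euclidean (axiom 5): no — w2 R w1 and w2 R w5, but not w1 R w5.
So F validates K, T; KTB would additionally require R to be symmetric. The strongest is T.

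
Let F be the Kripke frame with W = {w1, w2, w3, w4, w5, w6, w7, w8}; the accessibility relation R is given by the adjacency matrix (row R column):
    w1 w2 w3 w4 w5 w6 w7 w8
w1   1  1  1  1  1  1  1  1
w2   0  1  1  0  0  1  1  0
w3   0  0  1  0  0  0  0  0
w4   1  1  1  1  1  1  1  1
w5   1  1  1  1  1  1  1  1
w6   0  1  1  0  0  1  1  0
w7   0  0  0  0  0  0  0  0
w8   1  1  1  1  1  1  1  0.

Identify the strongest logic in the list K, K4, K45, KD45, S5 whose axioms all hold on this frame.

K

Transitive (axiom 4): no — w8 R w1 and w1 R w8, but not w8 R w8.
Euclidean (axiom 5): no — w1 R w2 and w1 R w4, but not w2 R w4.
Serial (axiom D): no — w7 has no R-successor.
Reflexive (axiom T): no — w7 is not related to itself.
So F validates K; K4 would additionally require R to be transitive. The strongest is K.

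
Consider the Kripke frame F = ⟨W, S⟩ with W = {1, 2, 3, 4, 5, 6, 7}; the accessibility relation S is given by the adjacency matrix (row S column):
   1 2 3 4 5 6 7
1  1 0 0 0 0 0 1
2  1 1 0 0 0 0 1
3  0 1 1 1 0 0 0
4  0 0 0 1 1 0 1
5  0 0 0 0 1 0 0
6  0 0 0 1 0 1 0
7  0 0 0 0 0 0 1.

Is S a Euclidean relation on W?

No

Euclidean: no — 2 S 7 and 2 S 1, but not 7 S 1.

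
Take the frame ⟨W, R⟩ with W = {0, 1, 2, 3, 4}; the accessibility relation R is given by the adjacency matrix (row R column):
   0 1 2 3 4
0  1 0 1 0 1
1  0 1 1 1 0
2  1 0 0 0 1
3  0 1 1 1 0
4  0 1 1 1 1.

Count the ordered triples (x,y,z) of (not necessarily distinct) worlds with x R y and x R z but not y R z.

14

Enumerating: (0,2,2), (0,4,0), (1,2,1), (1,2,2), (1,2,3), (2,4,0), (3,2,1), (3,2,2), (3,2,3), (4,1,4), (4,2,1), (4,2,2), (4,2,3), (4,3,4).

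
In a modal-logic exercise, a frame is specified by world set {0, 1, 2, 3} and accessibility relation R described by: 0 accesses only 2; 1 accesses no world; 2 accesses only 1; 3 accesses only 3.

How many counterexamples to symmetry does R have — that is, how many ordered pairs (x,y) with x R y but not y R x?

2

Enumerating: (0,2), (2,1).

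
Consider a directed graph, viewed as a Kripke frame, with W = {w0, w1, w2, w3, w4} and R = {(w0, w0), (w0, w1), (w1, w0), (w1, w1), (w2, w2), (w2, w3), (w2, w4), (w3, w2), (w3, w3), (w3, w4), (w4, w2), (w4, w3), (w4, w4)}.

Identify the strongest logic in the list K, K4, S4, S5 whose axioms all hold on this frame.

S5

Transitive (axiom 4): yes — every two-step R-path is closed by a direct edge.
Reflexive (axiom T): yes — every world is R-related to itself.
Euclidean (axiom 5): yes — any two successors of a common world are R-related.
So F validates K, K4, S4, S5. The strongest is S5.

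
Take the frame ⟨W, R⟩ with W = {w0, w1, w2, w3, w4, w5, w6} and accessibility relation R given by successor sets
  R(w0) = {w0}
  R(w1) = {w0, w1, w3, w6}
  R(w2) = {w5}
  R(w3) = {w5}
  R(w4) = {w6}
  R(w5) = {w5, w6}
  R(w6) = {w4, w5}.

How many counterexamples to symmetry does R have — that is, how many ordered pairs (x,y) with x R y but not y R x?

Enumerating: (w1,w0), (w1,w3), (w1,w6), (w2,w5), (w3,w5).

5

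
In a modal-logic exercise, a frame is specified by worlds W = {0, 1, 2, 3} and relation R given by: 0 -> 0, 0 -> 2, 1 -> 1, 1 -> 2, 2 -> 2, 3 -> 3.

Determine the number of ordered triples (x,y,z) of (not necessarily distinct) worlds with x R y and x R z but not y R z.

2

Enumerating: (0,2,0), (1,2,1).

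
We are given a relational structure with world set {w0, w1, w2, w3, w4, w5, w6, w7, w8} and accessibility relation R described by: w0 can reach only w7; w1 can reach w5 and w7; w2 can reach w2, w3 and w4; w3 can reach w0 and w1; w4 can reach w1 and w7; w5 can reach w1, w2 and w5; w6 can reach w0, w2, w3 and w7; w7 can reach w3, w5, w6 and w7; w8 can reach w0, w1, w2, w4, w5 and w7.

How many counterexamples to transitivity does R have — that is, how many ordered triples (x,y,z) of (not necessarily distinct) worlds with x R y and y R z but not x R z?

Enumerating: (w0,w7,w3), (w0,w7,w5), (w0,w7,w6), (w1,w5,w1), (w1,w5,w2), (w1,w7,w3), (w1,w7,w6), (w2,w3,w0), (w2,w3,w1), (w2,w4,w1), (w2,w4,w7), (w3,w0,w7), … and 22 more.
Total: 34.

34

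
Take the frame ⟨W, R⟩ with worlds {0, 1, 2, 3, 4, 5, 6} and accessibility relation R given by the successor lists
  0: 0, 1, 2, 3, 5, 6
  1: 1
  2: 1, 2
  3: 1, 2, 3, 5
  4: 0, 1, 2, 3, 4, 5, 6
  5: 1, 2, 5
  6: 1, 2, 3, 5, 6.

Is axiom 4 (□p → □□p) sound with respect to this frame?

By correspondence theory, 4 is valid on a frame iff R is transitive.
Transitive: yes — every two-step R-path is closed by a direct edge.

Yes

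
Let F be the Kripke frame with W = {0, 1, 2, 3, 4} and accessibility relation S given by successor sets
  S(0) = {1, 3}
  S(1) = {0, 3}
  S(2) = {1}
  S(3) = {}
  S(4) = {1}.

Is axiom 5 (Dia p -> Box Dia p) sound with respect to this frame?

No

The schema 5 characterises exactly the Euclidean frames.
Euclidean: no — 0 S 3 and 0 S 1, but not 3 S 1.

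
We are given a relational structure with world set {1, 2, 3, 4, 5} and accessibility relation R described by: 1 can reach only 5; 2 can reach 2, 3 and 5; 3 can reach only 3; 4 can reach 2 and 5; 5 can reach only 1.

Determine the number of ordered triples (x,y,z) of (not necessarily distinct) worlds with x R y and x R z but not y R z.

Enumerating: (1,5,5), (2,3,2), (2,3,5), (2,5,2), (2,5,3), (2,5,5), (4,5,2), (4,5,5), (5,1,1).

9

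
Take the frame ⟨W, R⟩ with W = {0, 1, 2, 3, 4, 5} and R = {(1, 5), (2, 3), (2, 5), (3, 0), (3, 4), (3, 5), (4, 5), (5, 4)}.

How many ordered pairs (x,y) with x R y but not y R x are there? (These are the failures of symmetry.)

Enumerating: (1,5), (2,3), (2,5), (3,0), (3,4), (3,5).

6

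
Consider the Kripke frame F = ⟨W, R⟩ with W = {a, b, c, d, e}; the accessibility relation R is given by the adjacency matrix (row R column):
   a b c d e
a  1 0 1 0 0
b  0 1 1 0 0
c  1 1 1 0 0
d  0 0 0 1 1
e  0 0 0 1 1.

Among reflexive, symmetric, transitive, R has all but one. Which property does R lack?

transitive

Reflexive: yes — every world is R-related to itself.
Symmetric: yes — every pair in R has its reverse in R.
Transitive: no — a R c and c R b, but not a R b.
Only transitive fails.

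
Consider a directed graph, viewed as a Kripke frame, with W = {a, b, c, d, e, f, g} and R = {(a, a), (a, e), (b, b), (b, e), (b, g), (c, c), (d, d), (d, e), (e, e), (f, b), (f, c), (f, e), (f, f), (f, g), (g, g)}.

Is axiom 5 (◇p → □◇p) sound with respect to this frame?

No

Axiom 5 corresponds to the accessibility relation being Euclidean.
Euclidean: no — b R e and b R g, but not e R g.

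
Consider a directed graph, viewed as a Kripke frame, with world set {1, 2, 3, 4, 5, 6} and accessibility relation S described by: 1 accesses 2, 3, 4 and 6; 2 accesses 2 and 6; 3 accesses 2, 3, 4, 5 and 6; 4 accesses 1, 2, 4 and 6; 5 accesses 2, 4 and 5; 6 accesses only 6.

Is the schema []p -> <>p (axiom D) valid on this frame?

Axiom D corresponds to the accessibility relation being serial.
Serial: yes — every world has a successor (e.g. 1 S 2).

Yes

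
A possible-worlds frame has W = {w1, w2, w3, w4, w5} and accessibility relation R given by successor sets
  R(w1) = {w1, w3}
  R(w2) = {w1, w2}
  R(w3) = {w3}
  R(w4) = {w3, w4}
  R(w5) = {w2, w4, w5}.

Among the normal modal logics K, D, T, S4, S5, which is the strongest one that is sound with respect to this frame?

T

Serial (axiom D): yes — every world has a successor (e.g. w1 R w1).
Reflexive (axiom T): yes — every world is R-related to itself.
Transitive (axiom 4): no — w2 R w1 and w1 R w3, but not w2 R w3.
Euclidean (axiom 5): no — w5 R w2 and w5 R w4, but not w2 R w4.
So F validates K, D, T; S4 would additionally require R to be transitive. The strongest is T.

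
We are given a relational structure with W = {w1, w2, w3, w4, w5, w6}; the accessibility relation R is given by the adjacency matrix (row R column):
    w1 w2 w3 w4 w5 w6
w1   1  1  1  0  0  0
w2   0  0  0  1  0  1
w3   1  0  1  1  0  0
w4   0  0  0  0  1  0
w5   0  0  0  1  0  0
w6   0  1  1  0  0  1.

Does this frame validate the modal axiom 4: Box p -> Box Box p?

No

The schema 4 characterises exactly the transitive frames.
Transitive: no — w1 R w2 and w2 R w4, but not w1 R w4.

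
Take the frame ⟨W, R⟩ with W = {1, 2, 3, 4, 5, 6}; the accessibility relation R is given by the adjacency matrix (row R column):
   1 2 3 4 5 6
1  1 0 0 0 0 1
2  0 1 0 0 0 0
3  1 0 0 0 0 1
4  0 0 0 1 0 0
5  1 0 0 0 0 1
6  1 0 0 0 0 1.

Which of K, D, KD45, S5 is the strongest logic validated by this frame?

KD45

Serial (axiom D): yes — every world has a successor (e.g. 1 R 1).
Euclidean (axiom 5): yes — any two successors of a common world are R-related.
Transitive (axiom 4): yes — every two-step R-path is closed by a direct edge.
Reflexive (axiom T): no — 3 is not related to itself.
So F validates K, D, KD45; S5 would additionally require R to be reflexive. The strongest is KD45.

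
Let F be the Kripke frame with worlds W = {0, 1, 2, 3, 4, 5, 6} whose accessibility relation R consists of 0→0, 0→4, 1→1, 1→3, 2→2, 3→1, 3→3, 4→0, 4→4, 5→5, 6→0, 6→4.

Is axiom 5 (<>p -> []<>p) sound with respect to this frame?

Yes

The schema 5 characterises exactly the Euclidean frames.
Euclidean: yes — any two successors of a common world are R-related.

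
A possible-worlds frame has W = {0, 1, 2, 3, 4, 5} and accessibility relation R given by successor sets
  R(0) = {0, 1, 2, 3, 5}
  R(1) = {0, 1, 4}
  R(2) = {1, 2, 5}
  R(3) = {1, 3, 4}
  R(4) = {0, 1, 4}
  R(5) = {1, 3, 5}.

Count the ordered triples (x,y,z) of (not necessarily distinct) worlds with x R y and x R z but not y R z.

20

Enumerating: (0,1,2), (0,1,3), (0,1,5), (0,2,0), (0,2,3), (0,3,0), (0,3,2), (0,3,5), (0,5,0), (0,5,2), (1,0,4), (2,1,2), … and 8 more.
Total: 20.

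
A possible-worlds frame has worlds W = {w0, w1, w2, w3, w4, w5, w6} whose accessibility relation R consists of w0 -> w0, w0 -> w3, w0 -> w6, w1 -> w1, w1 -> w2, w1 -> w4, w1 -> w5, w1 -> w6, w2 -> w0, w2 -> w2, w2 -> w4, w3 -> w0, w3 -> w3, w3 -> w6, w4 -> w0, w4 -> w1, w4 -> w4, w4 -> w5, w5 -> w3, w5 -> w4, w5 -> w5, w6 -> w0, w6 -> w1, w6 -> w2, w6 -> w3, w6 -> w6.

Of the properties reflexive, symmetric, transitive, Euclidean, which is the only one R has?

Reflexive: yes — every world is R-related to itself.
Symmetric: no — w1 R w2 but not w2 R w1.
Transitive: no — w0 R w6 and w6 R w1, but not w0 R w1.
Euclidean: no — w1 R w2 and w1 R w5, but not w2 R w5.
Only reflexive holds.

reflexive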